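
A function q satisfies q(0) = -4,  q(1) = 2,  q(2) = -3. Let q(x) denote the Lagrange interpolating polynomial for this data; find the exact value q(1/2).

3/8

Evaluate each Lagrange basis at x = 1/2:
L_0(1/2) = (-1/2)·(-3/2)/[(-1)·(-2)] = 3/8
L_1(1/2) = (1/2)·(-3/2)/[(1)·(-1)] = 3/4
L_2(1/2) = (1/2)·(-1/2)/[(2)·(1)] = -1/8
Sum: (-4)·(3/8) + 2·(3/4) + (-3)·(-1/8) = 3/8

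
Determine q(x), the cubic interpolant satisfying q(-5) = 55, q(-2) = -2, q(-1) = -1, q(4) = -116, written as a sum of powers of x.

L_0(x) = (x + 2)(x + 1)(x - 4) / [-108] = -(1/108)x^3 + (1/108)x^2 + (5/54)x + 2/27
L_1(x) = (x + 5)(x + 1)(x - 4) / [18] = (1/18)x^3 + (1/9)x^2 - (19/18)x - 10/9
L_2(x) = (x + 5)(x + 2)(x - 4) / [-20] = -(1/20)x^3 - (3/20)x^2 + (9/10)x + 2
L_3(x) = (x + 5)(x + 2)(x + 1) / [270] = (1/270)x^3 + (4/135)x^2 + (17/270)x + 1/27
q(x) = 55·L_0 + (-2)·L_1 + (-1)·L_2 + (-116)·L_3
  55·L_0(x) = -(55/108)x^3 + (55/108)x^2 + (275/54)x + 110/27
  (-2)·L_1(x) = -(1/9)x^3 - (2/9)x^2 + (19/9)x + 20/9
  (-1)·L_2(x) = (1/20)x^3 + (3/20)x^2 - (9/10)x - 2
  (-116)·L_3(x) = -(58/135)x^3 - (464/135)x^2 - (986/135)x - 116/27
Adding term by term: -x^3 - 3x^2 - x

q(x) = -x^3 - 3x^2 - x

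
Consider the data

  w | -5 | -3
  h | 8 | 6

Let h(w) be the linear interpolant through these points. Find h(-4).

7

L_0(-4) = (-1)/[(-2)] = 1/2
L_1(-4) = (1)/[(2)] = 1/2
Sum: 8·(1/2) + 6·(1/2) = 7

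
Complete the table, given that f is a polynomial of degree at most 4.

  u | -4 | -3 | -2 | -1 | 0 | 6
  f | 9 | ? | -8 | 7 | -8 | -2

The 5 known values determine f uniquely (degree ≤ 4).
L_0(-3) = (-1)·(-2)·(-3)·(-9)/[(-2)·(-3)·(-4)·(-10)] = 9/40
L_1(-3) = (1)·(-2)·(-3)·(-9)/[(2)·(-1)·(-2)·(-8)] = 27/16
L_2(-3) = (1)·(-1)·(-3)·(-9)/[(3)·(1)·(-1)·(-7)] = -9/7
L_3(-3) = (1)·(-1)·(-2)·(-9)/[(4)·(2)·(1)·(-6)] = 3/8
L_4(-3) = (1)·(-1)·(-2)·(-3)/[(10)·(8)·(7)·(6)] = -1/560
Sum: 9·(9/40) + (-8)·(27/16) + 7·(-9/7) + (-8)·(3/8) + (-2)·(-1/560) = -1643/70

-1643/70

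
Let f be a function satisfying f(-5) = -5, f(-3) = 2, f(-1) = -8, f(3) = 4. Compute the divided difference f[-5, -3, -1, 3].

f[-5,-3] = (2 - (-5)) / (-3 - (-5)) = 7/2
f[-3,-1] = (-8 - 2) / (-1 - (-3)) = -5
f[-1,3] = (4 - (-8)) / (3 - (-1)) = 3
f[-5,-3,-1] = (-5 - 7/2) / (-1 - (-5)) = -17/8
f[-3,-1,3] = (3 - (-5)) / (3 - (-3)) = 4/3
f[-5,-3,-1,3] = (4/3 - (-17/8)) / (3 - (-5)) = 83/192

83/192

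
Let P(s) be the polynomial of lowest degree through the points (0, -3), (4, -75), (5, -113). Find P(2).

L_0(2) = (-2)·(-3)/[(-4)·(-5)] = 3/10
L_1(2) = (2)·(-3)/[(4)·(-1)] = 3/2
L_2(2) = (2)·(-2)/[(5)·(1)] = -4/5
Sum: (-3)·(3/10) + (-75)·(3/2) + (-113)·(-4/5) = -23

-23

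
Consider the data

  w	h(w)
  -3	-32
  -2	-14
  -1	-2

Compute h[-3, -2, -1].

-3

h[-3,-2] = (-14 - (-32)) / (-2 - (-3)) = 18
h[-2,-1] = (-2 - (-14)) / (-1 - (-2)) = 12
h[-3,-2,-1] = (12 - 18) / (-1 - (-3)) = -3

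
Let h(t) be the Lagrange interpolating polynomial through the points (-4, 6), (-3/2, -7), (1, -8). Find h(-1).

-204/25

Evaluate each Lagrange basis at t = -1:
L_0(-1) = (1/2)·(-2)/[(-5/2)·(-5)] = -2/25
L_1(-1) = (3)·(-2)/[(5/2)·(-5/2)] = 24/25
L_2(-1) = (3)·(1/2)/[(5)·(5/2)] = 3/25
Sum: 6·(-2/25) + (-7)·(24/25) + (-8)·(3/25) = -204/25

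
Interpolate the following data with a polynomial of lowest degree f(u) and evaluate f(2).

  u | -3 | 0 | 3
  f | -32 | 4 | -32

-12

Evaluate each Lagrange basis at u = 2:
L_0(2) = (2)·(-1)/[(-3)·(-6)] = -1/9
L_1(2) = (5)·(-1)/[(3)·(-3)] = 5/9
L_2(2) = (5)·(2)/[(6)·(3)] = 5/9
Sum: (-32)·(-1/9) + 4·(5/9) + (-32)·(5/9) = -12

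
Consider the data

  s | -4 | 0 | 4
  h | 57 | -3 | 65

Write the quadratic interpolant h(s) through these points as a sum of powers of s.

Build the Lagrange basis polynomials:
L_0(s) = s(s - 4) / [32] = (1/32)s^2 - (1/8)s
L_1(s) = (s + 4)(s - 4) / [-16] = -(1/16)s^2 + 1
L_2(s) = (s + 4)s / [32] = (1/32)s^2 + (1/8)s
h(s) = 57·L_0 + (-3)·L_1 + 65·L_2
  57·L_0(s) = (57/32)s^2 - (57/8)s
  (-3)·L_1(s) = (3/16)s^2 - 3
  65·L_2(s) = (65/32)s^2 + (65/8)s
Adding term by term: 4s^2 + s - 3

h(s) = 4s^2 + s - 3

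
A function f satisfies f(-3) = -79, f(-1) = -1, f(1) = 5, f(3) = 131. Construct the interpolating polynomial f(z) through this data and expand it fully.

f(z) = 4z^3 + 3z^2 - z - 1

Newton's divided differences:
f[-3,-1] = (-1 - (-79)) / (-1 - (-3)) = 39
f[-1,1] = (5 - (-1)) / (1 - (-1)) = 3
f[1,3] = (131 - 5) / (3 - 1) = 63
f[-3,-1,1] = (3 - 39) / (1 - (-3)) = -9
f[-1,1,3] = (63 - 3) / (3 - (-1)) = 15
f[-3,-1,1,3] = (15 - (-9)) / (3 - (-3)) = 4
f(z) = -79 + 39·(z + 3) + (-9)·(z + 3)(z + 1) + 4·(z + 3)(z + 1)(z - 1)
Expanding: f(z) = 4z^3 + 3z^2 - z - 1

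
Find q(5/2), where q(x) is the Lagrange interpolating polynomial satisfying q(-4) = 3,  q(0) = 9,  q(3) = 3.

Evaluate each Lagrange basis at x = 5/2:
L_0(5/2) = (5/2)·(-1/2)/[(-4)·(-7)] = -5/112
L_1(5/2) = (13/2)·(-1/2)/[(4)·(-3)] = 13/48
L_2(5/2) = (13/2)·(5/2)/[(7)·(3)] = 65/84
Sum: 3·(-5/112) + 9·(13/48) + 3·(65/84) = 37/8

37/8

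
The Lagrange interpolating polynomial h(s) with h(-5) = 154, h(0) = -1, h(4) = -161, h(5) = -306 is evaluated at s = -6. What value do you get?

Evaluate each Lagrange basis at s = -6:
L_0(-6) = (-6)·(-10)·(-11)/[(-5)·(-9)·(-10)] = 22/15
L_1(-6) = (-1)·(-10)·(-11)/[(5)·(-4)·(-5)] = -11/10
L_2(-6) = (-1)·(-6)·(-11)/[(9)·(4)·(-1)] = 11/6
L_3(-6) = (-1)·(-6)·(-10)/[(10)·(5)·(1)] = -6/5
Sum: 154·(22/15) + (-1)·(-11/10) + (-161)·(11/6) + (-306)·(-6/5) = 299

299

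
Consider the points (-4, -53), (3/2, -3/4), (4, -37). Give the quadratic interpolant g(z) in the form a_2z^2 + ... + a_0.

g(z) = -3z^2 + 2z + 3

Build the Lagrange basis polynomials:
L_0(z) = (z - 3/2)(z - 4) / [44] = (1/44)z^2 - (1/8)z + 3/22
L_1(z) = (z + 4)(z - 4) / [-55/4] = -(4/55)z^2 + 64/55
L_2(z) = (z + 4)(z - 3/2) / [20] = (1/20)z^2 + (1/8)z - 3/10
g(z) = (-53)·L_0 + (-3/4)·L_1 + (-37)·L_2
  (-53)·L_0(z) = -(53/44)z^2 + (53/8)z - 159/22
  (-3/4)·L_1(z) = (3/55)z^2 - 48/55
  (-37)·L_2(z) = -(37/20)z^2 - (37/8)z + 111/10
Adding term by term: -3z^2 + 2z + 3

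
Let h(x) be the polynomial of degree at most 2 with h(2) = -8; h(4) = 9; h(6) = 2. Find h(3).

Using Newton's divided-difference form:
h[2,4] = (9 - (-8)) / (4 - 2) = 17/2
h[4,6] = (2 - 9) / (6 - 4) = -7/2
h[2,4,6] = (-7/2 - 17/2) / (6 - 2) = -3
h(3) = -8 + (17/2)·(1) + (-3)·(1)·(-1) = 7/2

7/2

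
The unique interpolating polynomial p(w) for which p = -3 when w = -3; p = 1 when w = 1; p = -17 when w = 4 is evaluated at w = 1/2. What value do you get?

Evaluate each Lagrange basis at w = 1/2:
L_0(1/2) = (-1/2)·(-7/2)/[(-4)·(-7)] = 1/16
L_1(1/2) = (7/2)·(-7/2)/[(4)·(-3)] = 49/48
L_2(1/2) = (7/2)·(-1/2)/[(7)·(3)] = -1/12
Sum: (-3)·(1/16) + 1·(49/48) + (-17)·(-1/12) = 9/4

9/4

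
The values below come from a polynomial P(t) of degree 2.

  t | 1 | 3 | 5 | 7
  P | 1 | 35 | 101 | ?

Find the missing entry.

199

The 3 known values determine P uniquely (degree ≤ 2).
L_0(7) = (4)·(2)/[(-2)·(-4)] = 1
L_1(7) = (6)·(2)/[(2)·(-2)] = -3
L_2(7) = (6)·(4)/[(4)·(2)] = 3
Sum: 1·(1) + 35·(-3) + 101·(3) = 199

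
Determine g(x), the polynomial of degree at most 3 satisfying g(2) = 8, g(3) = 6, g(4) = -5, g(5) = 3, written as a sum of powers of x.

Newton's divided differences:
g[2,3] = (6 - 8) / (3 - 2) = -2
g[3,4] = (-5 - 6) / (4 - 3) = -11
g[4,5] = (3 - (-5)) / (5 - 4) = 8
g[2,3,4] = (-11 - (-2)) / (4 - 2) = -9/2
g[3,4,5] = (8 - (-11)) / (5 - 3) = 19/2
g[2,3,4,5] = (19/2 - (-9/2)) / (5 - 2) = 14/3
g(x) = 8 + (-2)·(x - 2) + (-9/2)·(x - 2)(x - 3) + (14/3)·(x - 2)(x - 3)(x - 4)
Expanding: g(x) = (14/3)x^3 - (93/2)x^2 + (851/6)x - 127

g(x) = (14/3)x^3 - (93/2)x^2 + (851/6)x - 127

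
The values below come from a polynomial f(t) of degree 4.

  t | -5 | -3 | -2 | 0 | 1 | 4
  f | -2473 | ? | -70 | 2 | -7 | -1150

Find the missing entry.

The 5 known values determine f uniquely (degree ≤ 4).
L_0(-3) = (-1)·(-3)·(-4)·(-7)/[(-3)·(-5)·(-6)·(-9)] = 14/135
L_1(-3) = (2)·(-3)·(-4)·(-7)/[(3)·(-2)·(-3)·(-6)] = 14/9
L_2(-3) = (2)·(-1)·(-4)·(-7)/[(5)·(2)·(-1)·(-4)] = -7/5
L_3(-3) = (2)·(-1)·(-3)·(-7)/[(6)·(3)·(1)·(-3)] = 7/9
L_4(-3) = (2)·(-1)·(-3)·(-4)/[(9)·(6)·(4)·(3)] = -1/27
Sum: (-2473)·(14/135) + (-70)·(14/9) + 2·(-7/5) + (-7)·(7/9) + (-1150)·(-1/27) = -331

-331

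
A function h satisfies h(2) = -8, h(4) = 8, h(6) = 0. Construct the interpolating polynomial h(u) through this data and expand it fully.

h(u) = -3u^2 + 26u - 48

L_0(u) = (u - 4)(u - 6) / [8] = (1/8)u^2 - (5/4)u + 3
L_1(u) = (u - 2)(u - 6) / [-4] = -(1/4)u^2 + 2u - 3
L_2(u) = (u - 2)(u - 4) / [8] = (1/8)u^2 - (3/4)u + 1
h(u) = (-8)·L_0 + 8·L_1 + 0·L_2
  (-8)·L_0(u) = -u^2 + 10u - 24
  8·L_1(u) = -2u^2 + 16u - 24
  0·L_2(u) = 0
Adding term by term: -3u^2 + 26u - 48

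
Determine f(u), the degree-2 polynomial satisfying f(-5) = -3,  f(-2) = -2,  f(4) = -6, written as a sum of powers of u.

f(u) = -(1/9)u^2 - (4/9)u - 22/9

Build the Lagrange basis polynomials:
L_0(u) = (u + 2)(u - 4) / [27] = (1/27)u^2 - (2/27)u - 8/27
L_1(u) = (u + 5)(u - 4) / [-18] = -(1/18)u^2 - (1/18)u + 10/9
L_2(u) = (u + 5)(u + 2) / [54] = (1/54)u^2 + (7/54)u + 5/27
f(u) = (-3)·L_0 + (-2)·L_1 + (-6)·L_2
  (-3)·L_0(u) = -(1/9)u^2 + (2/9)u + 8/9
  (-2)·L_1(u) = (1/9)u^2 + (1/9)u - 20/9
  (-6)·L_2(u) = -(1/9)u^2 - (7/9)u - 10/9
Adding term by term: -(1/9)u^2 - (4/9)u - 22/9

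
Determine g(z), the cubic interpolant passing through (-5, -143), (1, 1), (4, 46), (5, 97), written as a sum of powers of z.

g(z) = z^3 - z^2 - z + 2

Newton's divided differences:
g[-5,1] = (1 - (-143)) / (1 - (-5)) = 24
g[1,4] = (46 - 1) / (4 - 1) = 15
g[4,5] = (97 - 46) / (5 - 4) = 51
g[-5,1,4] = (15 - 24) / (4 - (-5)) = -1
g[1,4,5] = (51 - 15) / (5 - 1) = 9
g[-5,1,4,5] = (9 - (-1)) / (5 - (-5)) = 1
g(z) = -143 + 24·(z + 5) + (-1)·(z + 5)(z - 1) + 1·(z + 5)(z - 1)(z - 4)
Expanding: g(z) = z^3 - z^2 - z + 2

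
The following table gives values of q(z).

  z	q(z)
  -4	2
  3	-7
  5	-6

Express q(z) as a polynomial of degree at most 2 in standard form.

Newton's divided differences:
q[-4,3] = (-7 - 2) / (3 - (-4)) = -9/7
q[3,5] = (-6 - (-7)) / (5 - 3) = 1/2
q[-4,3,5] = (1/2 - (-9/7)) / (5 - (-4)) = 25/126
q(z) = 2 + (-9/7)·(z + 4) + (25/126)·(z + 4)(z - 3)
Expanding: q(z) = (25/126)z^2 - (137/126)z - 116/21

q(z) = (25/126)z^2 - (137/126)z - 116/21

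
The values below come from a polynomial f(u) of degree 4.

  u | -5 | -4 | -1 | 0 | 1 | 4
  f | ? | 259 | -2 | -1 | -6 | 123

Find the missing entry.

The 5 known values determine f uniquely (degree ≤ 4).
Evaluate each Lagrange basis at u = -5:
L_0(-5) = (-4)·(-5)·(-6)·(-9)/[(-3)·(-4)·(-5)·(-8)] = 9/4
L_1(-5) = (-1)·(-5)·(-6)·(-9)/[(3)·(-1)·(-2)·(-5)] = -9
L_2(-5) = (-1)·(-4)·(-6)·(-9)/[(4)·(1)·(-1)·(-4)] = 27/2
L_3(-5) = (-1)·(-4)·(-5)·(-9)/[(5)·(2)·(1)·(-3)] = -6
L_4(-5) = (-1)·(-4)·(-5)·(-6)/[(8)·(5)·(4)·(3)] = 1/4
Sum: 259·(9/4) + (-2)·(-9) + (-1)·(27/2) + (-6)·(-6) + 123·(1/4) = 654

654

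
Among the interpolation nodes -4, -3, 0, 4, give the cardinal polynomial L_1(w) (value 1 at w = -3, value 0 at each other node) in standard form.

L_1(w) = (1/21)w^3 - (16/21)w

L_1(w) = (w + 4)w(w - 4) / [(1)·(-3)·(-7)]
       = (w^3 - 16w) / (21)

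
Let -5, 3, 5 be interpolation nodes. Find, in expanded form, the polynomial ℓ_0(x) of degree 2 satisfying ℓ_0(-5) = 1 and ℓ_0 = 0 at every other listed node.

ℓ_0(x) = (1/80)x^2 - (1/10)x + 3/16

ℓ_0(x) = (x - 3)(x - 5) / [(-8)·(-10)]
       = (x^2 - 8x + 15) / (80)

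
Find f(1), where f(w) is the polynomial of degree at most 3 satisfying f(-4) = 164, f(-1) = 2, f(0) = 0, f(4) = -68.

L_0(1) = (2)·(1)·(-3)/[(-3)·(-4)·(-8)] = 1/16
L_1(1) = (5)·(1)·(-3)/[(3)·(-1)·(-5)] = -1
L_2(1) = (5)·(2)·(-3)/[(4)·(1)·(-4)] = 15/8
L_3(1) = (5)·(2)·(1)/[(8)·(5)·(4)] = 1/16
Sum: 164·(1/16) + 2·(-1) + 0 + (-68)·(1/16) = 4

4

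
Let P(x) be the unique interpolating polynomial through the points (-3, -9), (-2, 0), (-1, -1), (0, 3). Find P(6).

972

L_0(6) = (8)·(7)·(6)/[(-1)·(-2)·(-3)] = -56
L_1(6) = (9)·(7)·(6)/[(1)·(-1)·(-2)] = 189
L_2(6) = (9)·(8)·(6)/[(2)·(1)·(-1)] = -216
L_3(6) = (9)·(8)·(7)/[(3)·(2)·(1)] = 84
Sum: (-9)·(-56) + 0 + (-1)·(-216) + 3·(84) = 972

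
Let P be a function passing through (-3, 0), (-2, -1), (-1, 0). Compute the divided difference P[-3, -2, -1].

1

P[-3,-2] = (-1 - 0) / (-2 - (-3)) = -1
P[-2,-1] = (0 - (-1)) / (-1 - (-2)) = 1
P[-3,-2,-1] = (1 - (-1)) / (-1 - (-3)) = 1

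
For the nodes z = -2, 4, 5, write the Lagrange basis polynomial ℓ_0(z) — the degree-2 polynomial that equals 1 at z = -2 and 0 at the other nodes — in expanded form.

ℓ_0(z) = (1/42)z^2 - (3/14)z + 10/21

ℓ_0(z) = (z - 4)(z - 5) / [(-6)·(-7)]
       = (z^2 - 9z + 20) / (42)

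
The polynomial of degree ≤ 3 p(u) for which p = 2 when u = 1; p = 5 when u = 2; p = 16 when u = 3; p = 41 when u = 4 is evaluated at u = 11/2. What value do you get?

Evaluate each Lagrange basis at u = 11/2:
L_0(11/2) = (7/2)·(5/2)·(3/2)/[(-1)·(-2)·(-3)] = -35/16
L_1(11/2) = (9/2)·(5/2)·(3/2)/[(1)·(-1)·(-2)] = 135/16
L_2(11/2) = (9/2)·(7/2)·(3/2)/[(2)·(1)·(-1)] = -189/16
L_3(11/2) = (9/2)·(7/2)·(5/2)/[(3)·(2)·(1)] = 105/16
Sum: 2·(-35/16) + 5·(135/16) + 16·(-189/16) + 41·(105/16) = 943/8

943/8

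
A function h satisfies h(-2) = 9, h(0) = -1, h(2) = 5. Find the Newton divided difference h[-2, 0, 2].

h[-2,0] = (-1 - 9) / (0 - (-2)) = -5
h[0,2] = (5 - (-1)) / (2 - 0) = 3
h[-2,0,2] = (3 - (-5)) / (2 - (-2)) = 2

2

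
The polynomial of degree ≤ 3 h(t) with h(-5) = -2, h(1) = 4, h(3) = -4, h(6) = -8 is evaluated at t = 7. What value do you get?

-257/55

Using Newton's divided-difference form:
h[-5,1] = (4 - (-2)) / (1 - (-5)) = 1
h[1,3] = (-4 - 4) / (3 - 1) = -4
h[3,6] = (-8 - (-4)) / (6 - 3) = -4/3
h[-5,1,3] = (-4 - 1) / (3 - (-5)) = -5/8
h[1,3,6] = (-4/3 - (-4)) / (6 - 1) = 8/15
h[-5,1,3,6] = (8/15 - (-5/8)) / (6 - (-5)) = 139/1320
h(7) = -2 + 1·(12) + (-5/8)·(12)·(6) + (139/1320)·(12)·(6)·(4) = -257/55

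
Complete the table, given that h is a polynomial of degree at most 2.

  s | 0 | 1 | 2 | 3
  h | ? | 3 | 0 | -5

The 3 known values determine h uniquely (degree ≤ 2).
L_0(0) = (-2)·(-3)/[(-1)·(-2)] = 3
L_1(0) = (-1)·(-3)/[(1)·(-1)] = -3
L_2(0) = (-1)·(-2)/[(2)·(1)] = 1
Sum: 3·(3) + 0 + (-5)·(1) = 4

4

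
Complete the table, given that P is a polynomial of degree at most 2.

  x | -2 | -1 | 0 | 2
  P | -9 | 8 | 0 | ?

-91

The 3 known values determine P uniquely (degree ≤ 2).
L_0(2) = (3)·(2)/[(-1)·(-2)] = 3
L_1(2) = (4)·(2)/[(1)·(-1)] = -8
L_2(2) = (4)·(3)/[(2)·(1)] = 6
Sum: (-9)·(3) + 8·(-8) + 0 = -91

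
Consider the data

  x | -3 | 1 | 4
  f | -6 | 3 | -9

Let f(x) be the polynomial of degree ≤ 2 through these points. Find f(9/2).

L_0(9/2) = (7/2)·(1/2)/[(-4)·(-7)] = 1/16
L_1(9/2) = (15/2)·(1/2)/[(4)·(-3)] = -5/16
L_2(9/2) = (15/2)·(7/2)/[(7)·(3)] = 5/4
Sum: (-6)·(1/16) + 3·(-5/16) + (-9)·(5/4) = -201/16

-201/16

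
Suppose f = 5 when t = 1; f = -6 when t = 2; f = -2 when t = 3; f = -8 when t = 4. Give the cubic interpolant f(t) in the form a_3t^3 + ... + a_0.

f(t) = -(25/6)t^3 + (65/2)t^2 - (238/3)t + 56

Build the Lagrange basis polynomials:
L_0(t) = (t - 2)(t - 3)(t - 4) / [-6] = -(1/6)t^3 + (3/2)t^2 - (13/3)t + 4
L_1(t) = (t - 1)(t - 3)(t - 4) / [2] = (1/2)t^3 - 4t^2 + (19/2)t - 6
L_2(t) = (t - 1)(t - 2)(t - 4) / [-2] = -(1/2)t^3 + (7/2)t^2 - 7t + 4
L_3(t) = (t - 1)(t - 2)(t - 3) / [6] = (1/6)t^3 - t^2 + (11/6)t - 1
f(t) = 5·L_0 + (-6)·L_1 + (-2)·L_2 + (-8)·L_3
  5·L_0(t) = -(5/6)t^3 + (15/2)t^2 - (65/3)t + 20
  (-6)·L_1(t) = -3t^3 + 24t^2 - 57t + 36
  (-2)·L_2(t) = t^3 - 7t^2 + 14t - 8
  (-8)·L_3(t) = -(4/3)t^3 + 8t^2 - (44/3)t + 8
Adding term by term: -(25/6)t^3 + (65/2)t^2 - (238/3)t + 56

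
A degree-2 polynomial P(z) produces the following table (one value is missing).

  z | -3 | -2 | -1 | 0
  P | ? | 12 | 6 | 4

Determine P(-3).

22

The 3 known values determine P uniquely (degree ≤ 2).
Evaluate each Lagrange basis at z = -3:
L_0(-3) = (-2)·(-3)/[(-1)·(-2)] = 3
L_1(-3) = (-1)·(-3)/[(1)·(-1)] = -3
L_2(-3) = (-1)·(-2)/[(2)·(1)] = 1
Sum: 12·(3) + 6·(-3) + 4·(1) = 22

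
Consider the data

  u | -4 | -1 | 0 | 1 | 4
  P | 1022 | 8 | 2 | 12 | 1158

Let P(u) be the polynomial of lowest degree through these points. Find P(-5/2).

Evaluate each Lagrange basis at u = -5/2:
L_0(-5/2) = (-3/2)·(-5/2)·(-7/2)·(-13/2)/[(-3)·(-4)·(-5)·(-8)] = 91/512
L_1(-5/2) = (3/2)·(-5/2)·(-7/2)·(-13/2)/[(3)·(-1)·(-2)·(-5)] = 91/32
L_2(-5/2) = (3/2)·(-3/2)·(-7/2)·(-13/2)/[(4)·(1)·(-1)·(-4)] = -819/256
L_3(-5/2) = (3/2)·(-3/2)·(-5/2)·(-13/2)/[(5)·(2)·(1)·(-3)] = 39/32
L_4(-5/2) = (3/2)·(-3/2)·(-5/2)·(-7/2)/[(8)·(5)·(4)·(3)] = -21/512
Sum: 1022·(91/512) + 8·(91/32) + 2·(-819/256) + 12·(39/32) + 1158·(-21/512) = 1321/8

1321/8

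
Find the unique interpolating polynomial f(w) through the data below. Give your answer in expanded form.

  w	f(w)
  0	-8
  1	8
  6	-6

Newton's divided differences:
f[0,1] = (8 - (-8)) / (1 - 0) = 16
f[1,6] = (-6 - 8) / (6 - 1) = -14/5
f[0,1,6] = (-14/5 - 16) / (6 - 0) = -47/15
f(w) = -8 + 16·w + (-47/15)·w(w - 1)
Expanding: f(w) = -(47/15)w^2 + (287/15)w - 8

f(w) = -(47/15)w^2 + (287/15)w - 8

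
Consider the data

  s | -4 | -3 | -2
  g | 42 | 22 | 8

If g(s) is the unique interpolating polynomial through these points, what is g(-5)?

Using Newton's divided-difference form:
g[-4,-3] = (22 - 42) / (-3 - (-4)) = -20
g[-3,-2] = (8 - 22) / (-2 - (-3)) = -14
g[-4,-3,-2] = (-14 - (-20)) / (-2 - (-4)) = 3
g(-5) = 42 + (-20)·(-1) + 3·(-1)·(-2) = 68

68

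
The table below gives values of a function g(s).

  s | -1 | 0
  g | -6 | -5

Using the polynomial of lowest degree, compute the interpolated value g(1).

-4

Evaluate each Lagrange basis at s = 1:
L_0(1) = (1)/[(-1)] = -1
L_1(1) = (2)/[(1)] = 2
Sum: (-6)·(-1) + (-5)·(2) = -4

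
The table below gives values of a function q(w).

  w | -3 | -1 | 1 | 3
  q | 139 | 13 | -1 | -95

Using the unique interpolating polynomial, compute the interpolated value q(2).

-26

Evaluate each Lagrange basis at w = 2:
L_0(2) = (3)·(1)·(-1)/[(-2)·(-4)·(-6)] = 1/16
L_1(2) = (5)·(1)·(-1)/[(2)·(-2)·(-4)] = -5/16
L_2(2) = (5)·(3)·(-1)/[(4)·(2)·(-2)] = 15/16
L_3(2) = (5)·(3)·(1)/[(6)·(4)·(2)] = 5/16
Sum: 139·(1/16) + 13·(-5/16) + (-1)·(15/16) + (-95)·(5/16) = -26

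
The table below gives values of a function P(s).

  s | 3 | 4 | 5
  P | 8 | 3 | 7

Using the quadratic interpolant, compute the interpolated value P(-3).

Evaluate each Lagrange basis at s = -3:
L_0(-3) = (-7)·(-8)/[(-1)·(-2)] = 28
L_1(-3) = (-6)·(-8)/[(1)·(-1)] = -48
L_2(-3) = (-6)·(-7)/[(2)·(1)] = 21
Sum: 8·(28) + 3·(-48) + 7·(21) = 227

227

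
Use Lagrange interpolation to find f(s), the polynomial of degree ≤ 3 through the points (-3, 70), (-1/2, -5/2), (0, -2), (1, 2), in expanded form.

f(s) = -2s^3 + 3s^2 + 3s - 2

Build the Lagrange basis polynomials:
L_0(s) = (s + 1/2)s(s - 1) / [-30] = -(1/30)s^3 + (1/60)s^2 + (1/60)s
L_1(s) = (s + 3)s(s - 1) / [15/8] = (8/15)s^3 + (16/15)s^2 - (8/5)s
L_2(s) = (s + 3)(s + 1/2)(s - 1) / [-3/2] = -(2/3)s^3 - (5/3)s^2 + (4/3)s + 1
L_3(s) = (s + 3)(s + 1/2)s / [6] = (1/6)s^3 + (7/12)s^2 + (1/4)s
f(s) = 70·L_0 + (-5/2)·L_1 + (-2)·L_2 + 2·L_3
  70·L_0(s) = -(7/3)s^3 + (7/6)s^2 + (7/6)s
  (-5/2)·L_1(s) = -(4/3)s^3 - (8/3)s^2 + 4s
  (-2)·L_2(s) = (4/3)s^3 + (10/3)s^2 - (8/3)s - 2
  2·L_3(s) = (1/3)s^3 + (7/6)s^2 + (1/2)s
Adding term by term: -2s^3 + 3s^2 + 3s - 2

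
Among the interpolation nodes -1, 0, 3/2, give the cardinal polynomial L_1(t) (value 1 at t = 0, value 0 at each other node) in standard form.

L_1(t) = (t + 1)(t - 3/2) / [(1)·(-3/2)]
       = (t^2 - (1/2)t - 3/2) / (-3/2)

L_1(t) = -(2/3)t^2 + (1/3)t + 1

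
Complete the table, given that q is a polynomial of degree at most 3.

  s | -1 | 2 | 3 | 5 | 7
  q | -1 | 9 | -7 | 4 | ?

The 4 known values determine q uniquely (degree ≤ 3).
L_0(7) = (5)·(4)·(2)/[(-3)·(-4)·(-6)] = -5/9
L_1(7) = (8)·(4)·(2)/[(3)·(-1)·(-3)] = 64/9
L_2(7) = (8)·(5)·(2)/[(4)·(1)·(-2)] = -10
L_3(7) = (8)·(5)·(4)/[(6)·(3)·(2)] = 40/9
Sum: (-1)·(-5/9) + 9·(64/9) + (-7)·(-10) + 4·(40/9) = 457/3

457/3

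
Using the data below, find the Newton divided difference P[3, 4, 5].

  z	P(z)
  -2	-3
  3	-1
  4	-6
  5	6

P[3,4] = (-6 - (-1)) / (4 - 3) = -5
P[4,5] = (6 - (-6)) / (5 - 4) = 12
P[3,4,5] = (12 - (-5)) / (5 - 3) = 17/2

17/2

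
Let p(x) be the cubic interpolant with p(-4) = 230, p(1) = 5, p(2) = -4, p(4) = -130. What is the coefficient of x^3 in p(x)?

The leading coefficient equals the top divided difference p[-4,1,2,4].
p[-4,1] = (5 - 230) / (1 - (-4)) = -45
p[1,2] = (-4 - 5) / (2 - 1) = -9
p[2,4] = (-130 - (-4)) / (4 - 2) = -63
p[-4,1,2] = (-9 - (-45)) / (2 - (-4)) = 6
p[1,2,4] = (-63 - (-9)) / (4 - 1) = -18
p[-4,1,2,4] = (-18 - 6) / (4 - (-4)) = -3

-3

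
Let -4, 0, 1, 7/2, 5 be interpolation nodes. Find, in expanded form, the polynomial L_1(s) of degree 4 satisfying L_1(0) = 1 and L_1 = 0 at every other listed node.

L_1(s) = (s + 4)(s - 1)(s - 7/2)(s - 5) / [(4)·(-1)·(-7/2)·(-5)]
       = (s^4 - (11/2)s^3 - 12s^2 + (173/2)s - 70) / (-70)

L_1(s) = -(1/70)s^4 + (11/140)s^3 + (6/35)s^2 - (173/140)s + 1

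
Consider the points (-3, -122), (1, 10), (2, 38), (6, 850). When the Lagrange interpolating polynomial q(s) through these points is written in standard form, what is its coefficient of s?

3

Build the Lagrange basis polynomials:
L_0(s) = (s - 1)(s - 2)(s - 6) / [-180] = -(1/180)s^3 + (1/20)s^2 - (1/9)s + 1/15
L_1(s) = (s + 3)(s - 2)(s - 6) / [20] = (1/20)s^3 - (1/4)s^2 - (3/5)s + 9/5
L_2(s) = (s + 3)(s - 1)(s - 6) / [-20] = -(1/20)s^3 + (1/5)s^2 + (3/4)s - 9/10
L_3(s) = (s + 3)(s - 1)(s - 2) / [180] = (1/180)s^3 - (7/180)s + 1/30
q(s) = (-122)·L_0 + 10·L_1 + 38·L_2 + 850·L_3
Only the coefficient of s is needed; take it from each L_i and combine:
(-122)·(-1/9) + 10·(-3/5) + 38·(3/4) + 850·(-7/180) = 3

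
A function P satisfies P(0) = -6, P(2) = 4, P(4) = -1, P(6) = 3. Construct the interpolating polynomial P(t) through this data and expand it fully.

P(t) = (1/2)t^3 - (39/8)t^2 + (51/4)t - 6

L_0(t) = (t - 2)(t - 4)(t - 6) / [-48] = -(1/48)t^3 + (1/4)t^2 - (11/12)t + 1
L_1(t) = t(t - 4)(t - 6) / [16] = (1/16)t^3 - (5/8)t^2 + (3/2)t
L_2(t) = t(t - 2)(t - 6) / [-16] = -(1/16)t^3 + (1/2)t^2 - (3/4)t
L_3(t) = t(t - 2)(t - 4) / [48] = (1/48)t^3 - (1/8)t^2 + (1/6)t
P(t) = (-6)·L_0 + 4·L_1 + (-1)·L_2 + 3·L_3
  (-6)·L_0(t) = (1/8)t^3 - (3/2)t^2 + (11/2)t - 6
  4·L_1(t) = (1/4)t^3 - (5/2)t^2 + 6t
  (-1)·L_2(t) = (1/16)t^3 - (1/2)t^2 + (3/4)t
  3·L_3(t) = (1/16)t^3 - (3/8)t^2 + (1/2)t
Adding term by term: (1/2)t^3 - (39/8)t^2 + (51/4)t - 6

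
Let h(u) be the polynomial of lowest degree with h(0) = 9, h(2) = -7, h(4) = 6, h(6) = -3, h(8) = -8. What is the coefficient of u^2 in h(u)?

Build the Lagrange basis polynomials:
L_0(u) = (u - 2)(u - 4)(u - 6)(u - 8) / [384] = (1/384)u^4 - (5/96)u^3 + (35/96)u^2 - (25/24)u + 1
L_1(u) = u(u - 4)(u - 6)(u - 8) / [-96] = -(1/96)u^4 + (3/16)u^3 - (13/12)u^2 + 2u
L_2(u) = u(u - 2)(u - 6)(u - 8) / [64] = (1/64)u^4 - (1/4)u^3 + (19/16)u^2 - (3/2)u
L_3(u) = u(u - 2)(u - 4)(u - 8) / [-96] = -(1/96)u^4 + (7/48)u^3 - (7/12)u^2 + (2/3)u
L_4(u) = u(u - 2)(u - 4)(u - 6) / [384] = (1/384)u^4 - (1/32)u^3 + (11/96)u^2 - (1/8)u
h(u) = 9·L_0 + (-7)·L_1 + 6·L_2 + (-3)·L_3 + (-8)·L_4
Only the coefficient of u^2 is needed; take it from each L_i and combine:
9·(35/96) + (-7)·(-13/12) + 6·(19/16) + (-3)·(-7/12) + (-8)·(11/96) = 1807/96

1807/96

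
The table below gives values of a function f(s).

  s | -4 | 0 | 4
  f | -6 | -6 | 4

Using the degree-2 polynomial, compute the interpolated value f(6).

51/4

Evaluate each Lagrange basis at s = 6:
L_0(6) = (6)·(2)/[(-4)·(-8)] = 3/8
L_1(6) = (10)·(2)/[(4)·(-4)] = -5/4
L_2(6) = (10)·(6)/[(8)·(4)] = 15/8
Sum: (-6)·(3/8) + (-6)·(-5/4) + 4·(15/8) = 51/4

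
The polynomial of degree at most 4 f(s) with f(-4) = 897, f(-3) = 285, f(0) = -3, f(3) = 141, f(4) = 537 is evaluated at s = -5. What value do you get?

2157

Using Newton's divided-difference form:
f[-4,-3] = (285 - 897) / (-3 - (-4)) = -612
f[-3,0] = (-3 - 285) / (0 - (-3)) = -96
f[0,3] = (141 - (-3)) / (3 - 0) = 48
f[3,4] = (537 - 141) / (4 - 3) = 396
f[-4,-3,0] = (-96 - (-612)) / (0 - (-4)) = 129
f[-3,0,3] = (48 - (-96)) / (3 - (-3)) = 24
f[0,3,4] = (396 - 48) / (4 - 0) = 87
f[-4,-3,0,3] = (24 - 129) / (3 - (-4)) = -15
f[-3,0,3,4] = (87 - 24) / (4 - (-3)) = 9
f[-4,-3,0,3,4] = (9 - (-15)) / (4 - (-4)) = 3
f(-5) = 897 + (-612)·(-1) + 129·(-1)·(-2) + (-15)·(-1)·(-2)·(-5) + 3·(-1)·(-2)·(-5)·(-8) = 2157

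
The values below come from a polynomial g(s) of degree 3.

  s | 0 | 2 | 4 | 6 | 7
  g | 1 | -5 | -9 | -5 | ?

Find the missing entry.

15/8

The 4 known values determine g uniquely (degree ≤ 3).
Evaluate each Lagrange basis at s = 7:
L_0(7) = (5)·(3)·(1)/[(-2)·(-4)·(-6)] = -5/16
L_1(7) = (7)·(3)·(1)/[(2)·(-2)·(-4)] = 21/16
L_2(7) = (7)·(5)·(1)/[(4)·(2)·(-2)] = -35/16
L_3(7) = (7)·(5)·(3)/[(6)·(4)·(2)] = 35/16
Sum: 1·(-5/16) + (-5)·(21/16) + (-9)·(-35/16) + (-5)·(35/16) = 15/8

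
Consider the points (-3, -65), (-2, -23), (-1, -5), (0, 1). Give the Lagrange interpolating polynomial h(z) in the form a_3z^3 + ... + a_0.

h(z) = 2z^3 + 4z + 1

Build the Lagrange basis polynomials:
L_0(z) = (z + 2)(z + 1)z / [-6] = -(1/6)z^3 - (1/2)z^2 - (1/3)z
L_1(z) = (z + 3)(z + 1)z / [2] = (1/2)z^3 + 2z^2 + (3/2)z
L_2(z) = (z + 3)(z + 2)z / [-2] = -(1/2)z^3 - (5/2)z^2 - 3z
L_3(z) = (z + 3)(z + 2)(z + 1) / [6] = (1/6)z^3 + z^2 + (11/6)z + 1
h(z) = (-65)·L_0 + (-23)·L_1 + (-5)·L_2 + 1·L_3
  (-65)·L_0(z) = (65/6)z^3 + (65/2)z^2 + (65/3)z
  (-23)·L_1(z) = -(23/2)z^3 - 46z^2 - (69/2)z
  (-5)·L_2(z) = (5/2)z^3 + (25/2)z^2 + 15z
  1·L_3(z) = (1/6)z^3 + z^2 + (11/6)z + 1
Adding term by term: 2z^3 + 4z + 1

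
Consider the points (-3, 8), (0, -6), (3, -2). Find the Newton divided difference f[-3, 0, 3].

1

f[-3,0] = (-6 - 8) / (0 - (-3)) = -14/3
f[0,3] = (-2 - (-6)) / (3 - 0) = 4/3
f[-3,0,3] = (4/3 - (-14/3)) / (3 - (-3)) = 1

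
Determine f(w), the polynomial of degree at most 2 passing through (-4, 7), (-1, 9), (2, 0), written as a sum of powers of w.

f(w) = -(11/18)w^2 - (43/18)w + 65/9

Newton's divided differences:
f[-4,-1] = (9 - 7) / (-1 - (-4)) = 2/3
f[-1,2] = (0 - 9) / (2 - (-1)) = -3
f[-4,-1,2] = (-3 - 2/3) / (2 - (-4)) = -11/18
f(w) = 7 + (2/3)·(w + 4) + (-11/18)·(w + 4)(w + 1)
Expanding: f(w) = -(11/18)w^2 - (43/18)w + 65/9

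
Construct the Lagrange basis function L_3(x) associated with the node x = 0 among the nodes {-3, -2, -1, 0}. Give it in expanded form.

L_3(x) = (x + 3)(x + 2)(x + 1) / [(3)·(2)·(1)]
       = (x^3 + 6x^2 + 11x + 6) / (6)

L_3(x) = (1/6)x^3 + x^2 + (11/6)x + 1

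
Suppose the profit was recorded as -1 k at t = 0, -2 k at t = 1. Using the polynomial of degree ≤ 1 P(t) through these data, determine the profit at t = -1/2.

-1/2

Evaluate each Lagrange basis at t = -1/2:
L_0(-1/2) = (-3/2)/[(-1)] = 3/2
L_1(-1/2) = (-1/2)/[(1)] = -1/2
Sum: (-1)·(3/2) + (-2)·(-1/2) = -1/2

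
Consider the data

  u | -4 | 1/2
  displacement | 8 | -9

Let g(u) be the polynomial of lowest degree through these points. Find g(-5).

L_0(-5) = (-11/2)/[(-9/2)] = 11/9
L_1(-5) = (-1)/[(9/2)] = -2/9
Sum: 8·(11/9) + (-9)·(-2/9) = 106/9

106/9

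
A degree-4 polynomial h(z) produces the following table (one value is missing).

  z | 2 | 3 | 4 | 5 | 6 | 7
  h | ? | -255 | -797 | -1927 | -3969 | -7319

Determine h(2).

-49

The 5 known values determine h uniquely (degree ≤ 4).
Evaluate each Lagrange basis at z = 2:
L_0(2) = (-2)·(-3)·(-4)·(-5)/[(-1)·(-2)·(-3)·(-4)] = 5
L_1(2) = (-1)·(-3)·(-4)·(-5)/[(1)·(-1)·(-2)·(-3)] = -10
L_2(2) = (-1)·(-2)·(-4)·(-5)/[(2)·(1)·(-1)·(-2)] = 10
L_3(2) = (-1)·(-2)·(-3)·(-5)/[(3)·(2)·(1)·(-1)] = -5
L_4(2) = (-1)·(-2)·(-3)·(-4)/[(4)·(3)·(2)·(1)] = 1
Sum: (-255)·(5) + (-797)·(-10) + (-1927)·(10) + (-3969)·(-5) + (-7319)·(1) = -49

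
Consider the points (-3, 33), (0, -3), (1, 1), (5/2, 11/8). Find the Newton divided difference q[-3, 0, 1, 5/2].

-1

q[-3,0] = (-3 - 33) / (0 - (-3)) = -12
q[0,1] = (1 - (-3)) / (1 - 0) = 4
q[1,5/2] = (11/8 - 1) / (5/2 - 1) = 1/4
q[-3,0,1] = (4 - (-12)) / (1 - (-3)) = 4
q[0,1,5/2] = (1/4 - 4) / (5/2 - 0) = -3/2
q[-3,0,1,5/2] = (-3/2 - 4) / (5/2 - (-3)) = -1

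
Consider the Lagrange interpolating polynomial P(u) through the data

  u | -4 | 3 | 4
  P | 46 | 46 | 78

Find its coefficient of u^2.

4

The leading coefficient equals the top divided difference P[-4,3,4].
P[-4,3] = (46 - 46) / (3 - (-4)) = 0
P[3,4] = (78 - 46) / (4 - 3) = 32
P[-4,3,4] = (32 - 0) / (4 - (-4)) = 4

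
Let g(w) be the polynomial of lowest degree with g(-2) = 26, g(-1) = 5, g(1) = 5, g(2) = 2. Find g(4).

Using Newton's divided-difference form:
g[-2,-1] = (5 - 26) / (-1 - (-2)) = -21
g[-1,1] = (5 - 5) / (1 - (-1)) = 0
g[1,2] = (2 - 5) / (2 - 1) = -3
g[-2,-1,1] = (0 - (-21)) / (1 - (-2)) = 7
g[-1,1,2] = (-3 - 0) / (2 - (-1)) = -1
g[-2,-1,1,2] = (-1 - 7) / (2 - (-2)) = -2
g(4) = 26 + (-21)·(6) + 7·(6)·(5) + (-2)·(6)·(5)·(3) = -70

-70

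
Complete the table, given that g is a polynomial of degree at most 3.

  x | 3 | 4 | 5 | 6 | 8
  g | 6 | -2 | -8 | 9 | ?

The 4 known values determine g uniquely (degree ≤ 3).
Evaluate each Lagrange basis at x = 8:
L_0(8) = (4)·(3)·(2)/[(-1)·(-2)·(-3)] = -4
L_1(8) = (5)·(3)·(2)/[(1)·(-1)·(-2)] = 15
L_2(8) = (5)·(4)·(2)/[(2)·(1)·(-1)] = -20
L_3(8) = (5)·(4)·(3)/[(3)·(2)·(1)] = 10
Sum: 6·(-4) + (-2)·(15) + (-8)·(-20) + 9·(10) = 196

196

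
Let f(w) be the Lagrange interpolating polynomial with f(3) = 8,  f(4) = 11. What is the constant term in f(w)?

-1

L_0(w) = (w - 4) / [-1] = -w + 4
L_1(w) = (w - 3) / [1] = w - 3
f(w) = 8·L_0 + 11·L_1
Only the constant term is needed; take it from each L_i and combine:
8·(4) + 11·(-3) = -1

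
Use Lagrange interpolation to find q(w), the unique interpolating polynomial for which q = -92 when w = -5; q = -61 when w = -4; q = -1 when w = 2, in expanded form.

q(w) = -3w^2 + 4w + 3

Build the Lagrange basis polynomials:
L_0(w) = (w + 4)(w - 2) / [7] = (1/7)w^2 + (2/7)w - 8/7
L_1(w) = (w + 5)(w - 2) / [-6] = -(1/6)w^2 - (1/2)w + 5/3
L_2(w) = (w + 5)(w + 4) / [42] = (1/42)w^2 + (3/14)w + 10/21
q(w) = (-92)·L_0 + (-61)·L_1 + (-1)·L_2
  (-92)·L_0(w) = -(92/7)w^2 - (184/7)w + 736/7
  (-61)·L_1(w) = (61/6)w^2 + (61/2)w - 305/3
  (-1)·L_2(w) = -(1/42)w^2 - (3/14)w - 10/21
Adding term by term: -3w^2 + 4w + 3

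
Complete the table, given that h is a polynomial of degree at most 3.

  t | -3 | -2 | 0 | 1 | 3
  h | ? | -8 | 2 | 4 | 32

The 4 known values determine h uniquely (degree ≤ 3).
L_0(-3) = (-3)·(-4)·(-6)/[(-2)·(-3)·(-5)] = 12/5
L_1(-3) = (-1)·(-4)·(-6)/[(2)·(-1)·(-3)] = -4
L_2(-3) = (-1)·(-3)·(-6)/[(3)·(1)·(-2)] = 3
L_3(-3) = (-1)·(-3)·(-4)/[(5)·(3)·(2)] = -2/5
Sum: (-8)·(12/5) + 2·(-4) + 4·(3) + 32·(-2/5) = -28

-28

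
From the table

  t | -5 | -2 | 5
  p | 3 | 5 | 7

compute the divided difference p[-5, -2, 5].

p[-5,-2] = (5 - 3) / (-2 - (-5)) = 2/3
p[-2,5] = (7 - 5) / (5 - (-2)) = 2/7
p[-5,-2,5] = (2/7 - 2/3) / (5 - (-5)) = -4/105

-4/105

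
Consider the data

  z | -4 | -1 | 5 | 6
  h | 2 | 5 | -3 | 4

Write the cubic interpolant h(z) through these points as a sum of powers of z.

Newton's divided differences:
h[-4,-1] = (5 - 2) / (-1 - (-4)) = 1
h[-1,5] = (-3 - 5) / (5 - (-1)) = -4/3
h[5,6] = (4 - (-3)) / (6 - 5) = 7
h[-4,-1,5] = (-4/3 - 1) / (5 - (-4)) = -7/27
h[-1,5,6] = (7 - (-4/3)) / (6 - (-1)) = 25/21
h[-4,-1,5,6] = (25/21 - (-7/27)) / (6 - (-4)) = 137/945
h(z) = 2 + 1·(z + 4) + (-7/27)·(z + 4)(z + 1) + (137/945)·(z + 4)(z + 1)(z - 5)
Expanding: h(z) = (137/945)z^3 - (7/27)z^2 - (451/135)z + 130/63

h(z) = (137/945)z^3 - (7/27)z^2 - (451/135)z + 130/63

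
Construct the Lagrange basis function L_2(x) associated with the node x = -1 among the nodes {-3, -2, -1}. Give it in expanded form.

L_2(x) = (1/2)x^2 + (5/2)x + 3

L_2(x) = (x + 3)(x + 2) / [(2)·(1)]
       = (x^2 + 5x + 6) / (2)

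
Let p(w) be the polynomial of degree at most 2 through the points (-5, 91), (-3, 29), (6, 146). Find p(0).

-4

L_0(0) = (3)·(-6)/[(-2)·(-11)] = -9/11
L_1(0) = (5)·(-6)/[(2)·(-9)] = 5/3
L_2(0) = (5)·(3)/[(11)·(9)] = 5/33
Sum: 91·(-9/11) + 29·(5/3) + 146·(5/33) = -4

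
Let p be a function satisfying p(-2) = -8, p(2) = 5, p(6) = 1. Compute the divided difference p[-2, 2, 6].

-17/32

p[-2,2] = (5 - (-8)) / (2 - (-2)) = 13/4
p[2,6] = (1 - 5) / (6 - 2) = -1
p[-2,2,6] = (-1 - 13/4) / (6 - (-2)) = -17/32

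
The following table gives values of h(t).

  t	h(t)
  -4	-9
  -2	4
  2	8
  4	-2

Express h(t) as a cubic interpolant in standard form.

L_0(t) = (t + 2)(t - 2)(t - 4) / [-96] = -(1/96)t^3 + (1/24)t^2 + (1/24)t - 1/6
L_1(t) = (t + 4)(t - 2)(t - 4) / [48] = (1/48)t^3 - (1/24)t^2 - (1/3)t + 2/3
L_2(t) = (t + 4)(t + 2)(t - 4) / [-48] = -(1/48)t^3 - (1/24)t^2 + (1/3)t + 2/3
L_3(t) = (t + 4)(t + 2)(t - 2) / [96] = (1/96)t^3 + (1/24)t^2 - (1/24)t - 1/6
h(t) = (-9)·L_0 + 4·L_1 + 8·L_2 + (-2)·L_3
  (-9)·L_0(t) = (3/32)t^3 - (3/8)t^2 - (3/8)t + 3/2
  4·L_1(t) = (1/12)t^3 - (1/6)t^2 - (4/3)t + 8/3
  8·L_2(t) = -(1/6)t^3 - (1/3)t^2 + (8/3)t + 16/3
  (-2)·L_3(t) = -(1/48)t^3 - (1/12)t^2 + (1/12)t + 1/3
Adding term by term: -(1/96)t^3 - (23/24)t^2 + (25/24)t + 59/6

h(t) = -(1/96)t^3 - (23/24)t^2 + (25/24)t + 59/6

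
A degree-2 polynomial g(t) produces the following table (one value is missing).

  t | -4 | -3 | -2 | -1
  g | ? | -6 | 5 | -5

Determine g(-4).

The 3 known values determine g uniquely (degree ≤ 2).
Evaluate each Lagrange basis at t = -4:
L_0(-4) = (-2)·(-3)/[(-1)·(-2)] = 3
L_1(-4) = (-1)·(-3)/[(1)·(-1)] = -3
L_2(-4) = (-1)·(-2)/[(2)·(1)] = 1
Sum: (-6)·(3) + 5·(-3) + (-5)·(1) = -38

-38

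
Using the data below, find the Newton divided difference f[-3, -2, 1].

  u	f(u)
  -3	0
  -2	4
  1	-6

f[-3,-2] = (4 - 0) / (-2 - (-3)) = 4
f[-2,1] = (-6 - 4) / (1 - (-2)) = -10/3
f[-3,-2,1] = (-10/3 - 4) / (1 - (-3)) = -11/6

-11/6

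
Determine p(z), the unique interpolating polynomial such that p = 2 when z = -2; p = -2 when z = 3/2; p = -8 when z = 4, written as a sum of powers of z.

p(z) = -(22/105)z^2 - (131/105)z + 12/35

Newton's divided differences:
p[-2,3/2] = (-2 - 2) / (3/2 - (-2)) = -8/7
p[3/2,4] = (-8 - (-2)) / (4 - 3/2) = -12/5
p[-2,3/2,4] = (-12/5 - (-8/7)) / (4 - (-2)) = -22/105
p(z) = 2 + (-8/7)·(z + 2) + (-22/105)·(z + 2)(z - 3/2)
Expanding: p(z) = -(22/105)z^2 - (131/105)z + 12/35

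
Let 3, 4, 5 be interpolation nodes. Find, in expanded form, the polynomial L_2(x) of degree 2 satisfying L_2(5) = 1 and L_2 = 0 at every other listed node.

L_2(x) = (1/2)x^2 - (7/2)x + 6

L_2(x) = (x - 3)(x - 4) / [(2)·(1)]
       = (x^2 - 7x + 12) / (2)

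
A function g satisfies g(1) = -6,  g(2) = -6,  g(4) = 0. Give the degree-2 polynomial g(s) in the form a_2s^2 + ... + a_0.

g(s) = s^2 - 3s - 4

Build the Lagrange basis polynomials:
L_0(s) = (s - 2)(s - 4) / [3] = (1/3)s^2 - 2s + 8/3
L_1(s) = (s - 1)(s - 4) / [-2] = -(1/2)s^2 + (5/2)s - 2
L_2(s) = (s - 1)(s - 2) / [6] = (1/6)s^2 - (1/2)s + 1/3
g(s) = (-6)·L_0 + (-6)·L_1 + 0·L_2
  (-6)·L_0(s) = -2s^2 + 12s - 16
  (-6)·L_1(s) = 3s^2 - 15s + 12
  0·L_2(s) = 0
Adding term by term: s^2 - 3s - 4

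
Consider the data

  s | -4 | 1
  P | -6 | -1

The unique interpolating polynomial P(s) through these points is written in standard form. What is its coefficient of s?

L_0(s) = (s - 1) / [-5] = -(1/5)s + 1/5
L_1(s) = (s + 4) / [5] = (1/5)s + 4/5
P(s) = (-6)·L_0 + (-1)·L_1
Only the coefficient of s is needed; take it from each L_i and combine:
(-6)·(-1/5) + (-1)·(1/5) = 1

1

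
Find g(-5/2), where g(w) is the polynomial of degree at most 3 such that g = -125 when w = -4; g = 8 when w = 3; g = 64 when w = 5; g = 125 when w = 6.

L_0(-5/2) = (-11/2)·(-15/2)·(-17/2)/[(-7)·(-9)·(-10)] = 187/336
L_1(-5/2) = (3/2)·(-15/2)·(-17/2)/[(7)·(-2)·(-3)] = 255/112
L_2(-5/2) = (3/2)·(-11/2)·(-17/2)/[(9)·(2)·(-1)] = -187/48
L_3(-5/2) = (3/2)·(-11/2)·(-15/2)/[(10)·(3)·(1)] = 33/16
Sum: (-125)·(187/336) + 8·(255/112) + 64·(-187/48) + 125·(33/16) = -343/8

-343/8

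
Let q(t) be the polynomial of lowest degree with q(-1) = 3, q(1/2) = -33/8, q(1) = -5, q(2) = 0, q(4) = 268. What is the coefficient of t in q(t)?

0

Build the Lagrange basis polynomials:
L_0(t) = (t - 1/2)(t - 1)(t - 2)(t - 4) / [45] = (1/45)t^4 - (1/6)t^3 + (7/18)t^2 - (1/3)t + 4/45
L_1(t) = (t + 1)(t - 1)(t - 2)(t - 4) / [-63/16] = -(16/63)t^4 + (32/21)t^3 - (16/9)t^2 - (32/21)t + 128/63
L_2(t) = (t + 1)(t - 1/2)(t - 2)(t - 4) / [3] = (1/3)t^4 - (11/6)t^3 + (3/2)t^2 + (7/3)t - 4/3
L_3(t) = (t + 1)(t - 1/2)(t - 1)(t - 4) / [-9] = -(1/9)t^4 + (1/2)t^3 - (1/9)t^2 - (1/2)t + 2/9
L_4(t) = (t + 1)(t - 1/2)(t - 1)(t - 2) / [105] = (1/105)t^4 - (1/42)t^3 + (1/42)t - 1/105
q(t) = 3·L_0 + (-33/8)·L_1 + (-5)·L_2 + 0·L_3 + 268·L_4
Only the coefficient of t is needed; take it from each L_i and combine:
3·(-1/3) + (-33/8)·(-32/21) + (-5)·(7/3) + 0·(-1/2) + 268·(1/42) = 0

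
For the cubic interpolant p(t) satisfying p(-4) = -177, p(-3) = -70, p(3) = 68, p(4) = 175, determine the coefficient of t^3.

Build the Lagrange basis polynomials:
L_0(t) = (t + 3)(t - 3)(t - 4) / [-56] = -(1/56)t^3 + (1/14)t^2 + (9/56)t - 9/14
L_1(t) = (t + 4)(t - 3)(t - 4) / [42] = (1/42)t^3 - (1/14)t^2 - (8/21)t + 8/7
L_2(t) = (t + 4)(t + 3)(t - 4) / [-42] = -(1/42)t^3 - (1/14)t^2 + (8/21)t + 8/7
L_3(t) = (t + 4)(t + 3)(t - 3) / [56] = (1/56)t^3 + (1/14)t^2 - (9/56)t - 9/14
p(t) = (-177)·L_0 + (-70)·L_1 + 68·L_2 + 175·L_3
Only the coefficient of t^3 is needed; take it from each L_i and combine:
(-177)·(-1/56) + (-70)·(1/42) + 68·(-1/42) + 175·(1/56) = 3

3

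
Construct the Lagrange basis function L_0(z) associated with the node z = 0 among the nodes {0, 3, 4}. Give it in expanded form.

L_0(z) = (z - 3)(z - 4) / [(-3)·(-4)]
       = (z^2 - 7z + 12) / (12)

L_0(z) = (1/12)z^2 - (7/12)z + 1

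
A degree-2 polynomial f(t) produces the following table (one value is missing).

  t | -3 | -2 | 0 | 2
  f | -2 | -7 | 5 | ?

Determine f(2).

The 3 known values determine f uniquely (degree ≤ 2).
L_0(2) = (4)·(2)/[(-1)·(-3)] = 8/3
L_1(2) = (5)·(2)/[(1)·(-2)] = -5
L_2(2) = (5)·(4)/[(3)·(2)] = 10/3
Sum: (-2)·(8/3) + (-7)·(-5) + 5·(10/3) = 139/3

139/3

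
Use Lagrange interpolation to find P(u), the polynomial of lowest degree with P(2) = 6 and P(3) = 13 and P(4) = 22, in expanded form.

L_0(u) = (u - 3)(u - 4) / [2] = (1/2)u^2 - (7/2)u + 6
L_1(u) = (u - 2)(u - 4) / [-1] = -u^2 + 6u - 8
L_2(u) = (u - 2)(u - 3) / [2] = (1/2)u^2 - (5/2)u + 3
P(u) = 6·L_0 + 13·L_1 + 22·L_2
  6·L_0(u) = 3u^2 - 21u + 36
  13·L_1(u) = -13u^2 + 78u - 104
  22·L_2(u) = 11u^2 - 55u + 66
Adding term by term: u^2 + 2u - 2

P(u) = u^2 + 2u - 2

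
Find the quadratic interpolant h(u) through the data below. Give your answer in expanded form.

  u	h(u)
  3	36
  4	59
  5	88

h(u) = 3u^2 + 2u + 3

Build the Lagrange basis polynomials:
L_0(u) = (u - 4)(u - 5) / [2] = (1/2)u^2 - (9/2)u + 10
L_1(u) = (u - 3)(u - 5) / [-1] = -u^2 + 8u - 15
L_2(u) = (u - 3)(u - 4) / [2] = (1/2)u^2 - (7/2)u + 6
h(u) = 36·L_0 + 59·L_1 + 88·L_2
  36·L_0(u) = 18u^2 - 162u + 360
  59·L_1(u) = -59u^2 + 472u - 885
  88·L_2(u) = 44u^2 - 308u + 528
Adding term by term: 3u^2 + 2u + 3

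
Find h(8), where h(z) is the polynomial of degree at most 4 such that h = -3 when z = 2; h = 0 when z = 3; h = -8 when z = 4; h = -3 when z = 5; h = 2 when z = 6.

-225

Evaluate each Lagrange basis at z = 8:
L_0(8) = (5)·(4)·(3)·(2)/[(-1)·(-2)·(-3)·(-4)] = 5
L_1(8) = (6)·(4)·(3)·(2)/[(1)·(-1)·(-2)·(-3)] = -24
L_2(8) = (6)·(5)·(3)·(2)/[(2)·(1)·(-1)·(-2)] = 45
L_3(8) = (6)·(5)·(4)·(2)/[(3)·(2)·(1)·(-1)] = -40
L_4(8) = (6)·(5)·(4)·(3)/[(4)·(3)·(2)·(1)] = 15
Sum: (-3)·(5) + 0 + (-8)·(45) + (-3)·(-40) + 2·(15) = -225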